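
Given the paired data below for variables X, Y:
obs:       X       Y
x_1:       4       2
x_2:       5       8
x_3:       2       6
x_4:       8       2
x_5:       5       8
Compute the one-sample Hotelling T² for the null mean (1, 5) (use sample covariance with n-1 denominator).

Step 1 — sample mean vector:
  mean(X) = (4 + 5 + 2 + 8 + 5) / 5 = 24/5 = 4.8
  mean(Y) = (2 + 8 + 6 + 2 + 8) / 5 = 26/5 = 5.2
  x̄ = (4.8, 5.2),  deviation x̄ - mu_0 = (4.8, 5.2) - (1, 5) = (3.8, 0.2).

Step 2 — sample covariance matrix, S[i,j] = (1/(n-1)) · Σ_k (x_{k,i} - mean_i) · (x_{k,j} - mean_j), divisor n-1 = 4:
  S[X,X] = ((-0.8)·(-0.8) + (0.2)·(0.2) + (-2.8)·(-2.8) + (3.2)·(3.2) + (0.2)·(0.2)) / 4 = 18.8/4 = 4.7
  S[X,Y] = ((-0.8)·(-3.2) + (0.2)·(2.8) + (-2.8)·(0.8) + (3.2)·(-3.2) + (0.2)·(2.8)) / 4 = -8.8/4 = -2.2
  S[Y,Y] = ((-3.2)·(-3.2) + (2.8)·(2.8) + (0.8)·(0.8) + (-3.2)·(-3.2) + (2.8)·(2.8)) / 4 = 36.8/4 = 9.2
  S = [[4.7, -2.2],
 [-2.2, 9.2]].

Step 3 — invert S. det(S) = 4.7·9.2 - (-2.2)² = 38.4.
  S^{-1} = (1/det) · [[d, -b], [-b, a]] = [[0.2396, 0.0573],
 [0.0573, 0.1224]].

Step 4 — quadratic form (x̄ - mu_0)^T · S^{-1} · (x̄ - mu_0):
  S^{-1} · (x̄ - mu_0) = (0.9219, 0.2422),
  (x̄ - mu_0)^T · [...] = (3.8)·(0.9219) + (0.2)·(0.2422) = 3.5516.

Step 5 — scale by n: T² = 5 · 3.5516 = 17.7578.

T² ≈ 17.7578


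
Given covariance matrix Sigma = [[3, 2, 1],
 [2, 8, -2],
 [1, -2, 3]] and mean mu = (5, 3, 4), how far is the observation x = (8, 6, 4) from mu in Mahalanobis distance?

Step 1 — centre the observation: (x - mu) = (3, 3, 0).

Step 2 — invert Sigma (cofactor / det for 3×3, or solve directly):
  Sigma^{-1} = [[0.625, -0.25, -0.375],
 [-0.25, 0.25, 0.25],
 [-0.375, 0.25, 0.625]].

Step 3 — form the quadratic (x - mu)^T · Sigma^{-1} · (x - mu):
  Sigma^{-1} · (x - mu) = (1.125, 0, -0.375).
  (x - mu)^T · [Sigma^{-1} · (x - mu)] = (3)·(1.125) + (3)·(0) + (0)·(-0.375) = 3.375.

Step 4 — take square root: d = √(3.375) ≈ 1.8371.

d(x, mu) = √(3.375) ≈ 1.8371


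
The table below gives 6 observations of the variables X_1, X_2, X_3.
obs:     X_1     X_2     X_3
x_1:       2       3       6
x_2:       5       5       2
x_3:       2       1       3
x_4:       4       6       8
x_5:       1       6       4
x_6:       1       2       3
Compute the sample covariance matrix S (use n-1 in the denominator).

Step 1 — column means:
  mean(X_1) = (2 + 5 + 2 + 4 + 1 + 1) / 6 = 15/6 = 2.5
  mean(X_2) = (3 + 5 + 1 + 6 + 6 + 2) / 6 = 23/6 = 3.8333
  mean(X_3) = (6 + 2 + 3 + 8 + 4 + 3) / 6 = 26/6 = 4.3333

Step 2 — sample covariance S[i,j] = (1/(n-1)) · Σ_k (x_{k,i} - mean_i) · (x_{k,j} - mean_j), with n-1 = 5.
  S[X_1,X_1] = ((-0.5)·(-0.5) + (2.5)·(2.5) + (-0.5)·(-0.5) + (1.5)·(1.5) + (-1.5)·(-1.5) + (-1.5)·(-1.5)) / 5 = 13.5/5 = 2.7
  S[X_1,X_2] = ((-0.5)·(-0.8333) + (2.5)·(1.1667) + (-0.5)·(-2.8333) + (1.5)·(2.1667) + (-1.5)·(2.1667) + (-1.5)·(-1.8333)) / 5 = 7.5/5 = 1.5
  S[X_1,X_3] = ((-0.5)·(1.6667) + (2.5)·(-2.3333) + (-0.5)·(-1.3333) + (1.5)·(3.6667) + (-1.5)·(-0.3333) + (-1.5)·(-1.3333)) / 5 = 2/5 = 0.4
  S[X_2,X_2] = ((-0.8333)·(-0.8333) + (1.1667)·(1.1667) + (-2.8333)·(-2.8333) + (2.1667)·(2.1667) + (2.1667)·(2.1667) + (-1.8333)·(-1.8333)) / 5 = 22.8333/5 = 4.5667
  S[X_2,X_3] = ((-0.8333)·(1.6667) + (1.1667)·(-2.3333) + (-2.8333)·(-1.3333) + (2.1667)·(3.6667) + (2.1667)·(-0.3333) + (-1.8333)·(-1.3333)) / 5 = 9.3333/5 = 1.8667
  S[X_3,X_3] = ((1.6667)·(1.6667) + (-2.3333)·(-2.3333) + (-1.3333)·(-1.3333) + (3.6667)·(3.6667) + (-0.3333)·(-0.3333) + (-1.3333)·(-1.3333)) / 5 = 25.3333/5 = 5.0667

S is symmetric (S[j,i] = S[i,j]). Assembling:

S = [[2.7, 1.5, 0.4],
 [1.5, 4.5667, 1.8667],
 [0.4, 1.8667, 5.0667]]


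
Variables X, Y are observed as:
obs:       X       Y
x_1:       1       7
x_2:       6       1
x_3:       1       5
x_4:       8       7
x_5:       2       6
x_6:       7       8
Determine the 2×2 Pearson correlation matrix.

Step 1 — column means:
  mean(X) = (1 + 6 + 1 + 8 + 2 + 7) / 6 = 25/6 = 4.1667
  mean(Y) = (7 + 1 + 5 + 7 + 6 + 8) / 6 = 34/6 = 5.6667

Step 2 — sample variances and covariances s[i,j] = (1/(n-1)) · Σ_k (x_{k,i} - mean_i) · (x_{k,j} - mean_j), with n-1 = 5:
  s[X,X] = ((-3.1667)·(-3.1667) + (1.8333)·(1.8333) + (-3.1667)·(-3.1667) + (3.8333)·(3.8333) + (-2.1667)·(-2.1667) + (2.8333)·(2.8333)) / 5 = 50.8333/5 = 10.1667
  s[X,Y] = ((-3.1667)·(1.3333) + (1.8333)·(-4.6667) + (-3.1667)·(-0.6667) + (3.8333)·(1.3333) + (-2.1667)·(0.3333) + (2.8333)·(2.3333)) / 5 = 0.3333/5 = 0.0667
  s[Y,Y] = ((1.3333)·(1.3333) + (-4.6667)·(-4.6667) + (-0.6667)·(-0.6667) + (1.3333)·(1.3333) + (0.3333)·(0.3333) + (2.3333)·(2.3333)) / 5 = 31.3333/5 = 6.2667
  Sample standard deviations s_i = √(s[i,i]):
  s(X) = √(10.1667) = 3.1885
  s(Y) = √(6.2667) = 2.5033

Step 3 — r_{ij} = s_{ij} / (s_i · s_j):
  r[X,X] = 1 (diagonal).
  r[X,Y] = 0.0667 / (3.1885 · 2.5033) = 0.0667 / 7.9819 = 0.0084
  r[Y,Y] = 1 (diagonal).

R is symmetric with unit diagonal. Assembling:

R = [[1, 0.0084],
 [0.0084, 1]]


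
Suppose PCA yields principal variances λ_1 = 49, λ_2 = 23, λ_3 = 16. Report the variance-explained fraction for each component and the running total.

Step 1 — total variance = trace(Sigma) = Σ λ_i = 49 + 23 + 16 = 88.

Step 2 — fraction explained by component i = λ_i / Σ λ:
  PC1: 49/88 = 0.5568
  PC2: 23/88 = 0.2614
  PC3: 16/88 = 0.1818

Step 3 — cumulative fraction after k components = (λ_1 + ... + λ_k) / Σ λ:
  k = 1: 49/88 = 0.5568
  k = 2: (49 + 23)/88 = 72/88 = 0.8182
  k = 3: (49 + 23 + 16)/88 = 88/88 = 1

Summary (fraction, with percent):

explained: PC1 0.5568 (55.68%), PC2 0.2614 (26.14%), PC3 0.1818 (18.18%);  cumulative: 0.5568, 0.8182, 1


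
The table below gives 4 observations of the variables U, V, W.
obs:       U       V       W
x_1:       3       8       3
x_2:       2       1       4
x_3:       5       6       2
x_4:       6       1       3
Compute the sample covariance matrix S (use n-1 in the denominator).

Step 1 — column means:
  mean(U) = (3 + 2 + 5 + 6) / 4 = 16/4 = 4
  mean(V) = (8 + 1 + 6 + 1) / 4 = 16/4 = 4
  mean(W) = (3 + 4 + 2 + 3) / 4 = 12/4 = 3

Step 2 — sample covariance S[i,j] = (1/(n-1)) · Σ_k (x_{k,i} - mean_i) · (x_{k,j} - mean_j), with n-1 = 3.
  S[U,U] = ((-1)·(-1) + (-2)·(-2) + (1)·(1) + (2)·(2)) / 3 = 10/3 = 3.3333
  S[U,V] = ((-1)·(4) + (-2)·(-3) + (1)·(2) + (2)·(-3)) / 3 = -2/3 = -0.6667
  S[U,W] = ((-1)·(0) + (-2)·(1) + (1)·(-1) + (2)·(0)) / 3 = -3/3 = -1
  S[V,V] = ((4)·(4) + (-3)·(-3) + (2)·(2) + (-3)·(-3)) / 3 = 38/3 = 12.6667
  S[V,W] = ((4)·(0) + (-3)·(1) + (2)·(-1) + (-3)·(0)) / 3 = -5/3 = -1.6667
  S[W,W] = ((0)·(0) + (1)·(1) + (-1)·(-1) + (0)·(0)) / 3 = 2/3 = 0.6667

S is symmetric (S[j,i] = S[i,j]). Assembling:

S = [[3.3333, -0.6667, -1],
 [-0.6667, 12.6667, -1.6667],
 [-1, -1.6667, 0.6667]]


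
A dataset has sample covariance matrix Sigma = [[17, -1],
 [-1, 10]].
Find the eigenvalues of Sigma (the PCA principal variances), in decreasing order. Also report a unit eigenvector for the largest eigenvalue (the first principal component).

Step 1 — characteristic polynomial of 2×2 Sigma:
  det(Sigma - λI) = λ² - trace · λ + det = 0.
  trace = 17 + 10 = 27, det = 17·10 - (-1)² = 169.
Step 2 — discriminant:
  Δ = trace² - 4·det = 729 - 676 = 53.
Step 3 — eigenvalues:
  λ = (trace ± √Δ)/2 = (27 ± 7.2801)/2,
  λ_1 = 17.1401,  λ_2 = 9.8599.

Step 4 — unit eigenvector for λ_1: solve (Sigma - λ_1 I)v = 0. First row:
  (17 - 17.1401)·v_x + (-1)·v_y = 0, i.e. (-0.1401)·v_x + (-1)·v_y = 0,
  so v ∝ (b, λ_1 - a) = (-1, 0.1401); multiply by -1 so the first entry is positive: u = (1, -0.1401).
  ||u|| = √((1)² + (-0.1401)²) = √(1.0196) ≈ 1.0098,
  v_1 = u/||u|| ≈ (0.9903, -0.1387) (||v_1|| = 1).

λ_1 = 17.1401,  λ_2 = 9.8599;  v_1 ≈ (0.9903, -0.1387)


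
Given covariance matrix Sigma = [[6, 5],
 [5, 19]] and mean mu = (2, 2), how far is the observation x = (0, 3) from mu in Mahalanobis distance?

Step 1 — centre the observation: (x - mu) = (-2, 1).

Step 2 — invert Sigma. det(Sigma) = 6·19 - (5)² = 89.
  Sigma^{-1} = (1/det) · [[d, -b], [-b, a]] = [[0.2135, -0.0562],
 [-0.0562, 0.0674]].

Step 3 — form the quadratic (x - mu)^T · Sigma^{-1} · (x - mu):
  Sigma^{-1} · (x - mu) = (-0.4831, 0.1798).
  (x - mu)^T · [Sigma^{-1} · (x - mu)] = (-2)·(-0.4831) + (1)·(0.1798) = 1.1461.

Step 4 — take square root: d = √(1.1461) ≈ 1.0705.

d(x, mu) = √(1.1461) ≈ 1.0705


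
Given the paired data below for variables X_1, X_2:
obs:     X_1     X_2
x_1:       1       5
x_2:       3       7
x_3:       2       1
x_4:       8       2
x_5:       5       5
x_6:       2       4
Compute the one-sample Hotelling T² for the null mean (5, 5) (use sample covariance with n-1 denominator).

Step 1 — sample mean vector:
  mean(X_1) = (1 + 3 + 2 + 8 + 5 + 2) / 6 = 21/6 = 3.5
  mean(X_2) = (5 + 7 + 1 + 2 + 5 + 4) / 6 = 24/6 = 4
  x̄ = (3.5, 4),  deviation x̄ - mu_0 = (3.5, 4) - (5, 5) = (-1.5, -1).

Step 2 — sample covariance matrix, S[i,j] = (1/(n-1)) · Σ_k (x_{k,i} - mean_i) · (x_{k,j} - mean_j), divisor n-1 = 5:
  S[X_1,X_1] = ((-2.5)·(-2.5) + (-0.5)·(-0.5) + (-1.5)·(-1.5) + (4.5)·(4.5) + (1.5)·(1.5) + (-1.5)·(-1.5)) / 5 = 33.5/5 = 6.7
  S[X_1,X_2] = ((-2.5)·(1) + (-0.5)·(3) + (-1.5)·(-3) + (4.5)·(-2) + (1.5)·(1) + (-1.5)·(0)) / 5 = -7/5 = -1.4
  S[X_2,X_2] = ((1)·(1) + (3)·(3) + (-3)·(-3) + (-2)·(-2) + (1)·(1) + (0)·(0)) / 5 = 24/5 = 4.8
  S = [[6.7, -1.4],
 [-1.4, 4.8]].

Step 3 — invert S. det(S) = 6.7·4.8 - (-1.4)² = 30.2.
  S^{-1} = (1/det) · [[d, -b], [-b, a]] = [[0.1589, 0.0464],
 [0.0464, 0.2219]].

Step 4 — quadratic form (x̄ - mu_0)^T · S^{-1} · (x̄ - mu_0):
  S^{-1} · (x̄ - mu_0) = (-0.2848, -0.2914),
  (x̄ - mu_0)^T · [...] = (-1.5)·(-0.2848) + (-1)·(-0.2914) = 0.7185.

Step 5 — scale by n: T² = 6 · 0.7185 = 4.3113.

T² ≈ 4.3113


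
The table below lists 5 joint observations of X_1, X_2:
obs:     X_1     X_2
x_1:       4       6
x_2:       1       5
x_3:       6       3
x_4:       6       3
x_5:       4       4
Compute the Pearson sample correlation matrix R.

Step 1 — column means:
  mean(X_1) = (4 + 1 + 6 + 6 + 4) / 5 = 21/5 = 4.2
  mean(X_2) = (6 + 5 + 3 + 3 + 4) / 5 = 21/5 = 4.2

Step 2 — sample variances and covariances s[i,j] = (1/(n-1)) · Σ_k (x_{k,i} - mean_i) · (x_{k,j} - mean_j), with n-1 = 4:
  s[X_1,X_1] = ((-0.2)·(-0.2) + (-3.2)·(-3.2) + (1.8)·(1.8) + (1.8)·(1.8) + (-0.2)·(-0.2)) / 4 = 16.8/4 = 4.2
  s[X_1,X_2] = ((-0.2)·(1.8) + (-3.2)·(0.8) + (1.8)·(-1.2) + (1.8)·(-1.2) + (-0.2)·(-0.2)) / 4 = -7.2/4 = -1.8
  s[X_2,X_2] = ((1.8)·(1.8) + (0.8)·(0.8) + (-1.2)·(-1.2) + (-1.2)·(-1.2) + (-0.2)·(-0.2)) / 4 = 6.8/4 = 1.7
  Sample standard deviations s_i = √(s[i,i]):
  s(X_1) = √(4.2) = 2.0494
  s(X_2) = √(1.7) = 1.3038

Step 3 — r_{ij} = s_{ij} / (s_i · s_j):
  r[X_1,X_1] = 1 (diagonal).
  r[X_1,X_2] = -1.8 / (2.0494 · 1.3038) = -1.8 / 2.6721 = -0.6736
  r[X_2,X_2] = 1 (diagonal).

R is symmetric with unit diagonal. Assembling:

R = [[1, -0.6736],
 [-0.6736, 1]]


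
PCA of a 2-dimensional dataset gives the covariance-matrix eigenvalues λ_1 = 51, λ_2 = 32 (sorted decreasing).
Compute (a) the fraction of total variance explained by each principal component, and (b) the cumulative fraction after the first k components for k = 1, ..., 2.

Step 1 — total variance = trace(Sigma) = Σ λ_i = 51 + 32 = 83.

Step 2 — fraction explained by component i = λ_i / Σ λ:
  PC1: 51/83 = 0.6145
  PC2: 32/83 = 0.3855

Step 3 — cumulative fraction after k components = (λ_1 + ... + λ_k) / Σ λ:
  k = 1: 51/83 = 0.6145
  k = 2: (51 + 32)/83 = 83/83 = 1

Summary (fraction, with percent):

explained: PC1 0.6145 (61.45%), PC2 0.3855 (38.55%);  cumulative: 0.6145, 1


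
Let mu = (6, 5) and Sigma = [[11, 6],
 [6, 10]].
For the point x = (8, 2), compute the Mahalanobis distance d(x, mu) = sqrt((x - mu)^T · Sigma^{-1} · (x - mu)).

Step 1 — centre the observation: (x - mu) = (2, -3).

Step 2 — invert Sigma. det(Sigma) = 11·10 - (6)² = 74.
  Sigma^{-1} = (1/det) · [[d, -b], [-b, a]] = [[0.1351, -0.0811],
 [-0.0811, 0.1486]].

Step 3 — form the quadratic (x - mu)^T · Sigma^{-1} · (x - mu):
  Sigma^{-1} · (x - mu) = (0.5135, -0.6081).
  (x - mu)^T · [Sigma^{-1} · (x - mu)] = (2)·(0.5135) + (-3)·(-0.6081) = 2.8514.

Step 4 — take square root: d = √(2.8514) ≈ 1.6886.

d(x, mu) = √(2.8514) ≈ 1.6886


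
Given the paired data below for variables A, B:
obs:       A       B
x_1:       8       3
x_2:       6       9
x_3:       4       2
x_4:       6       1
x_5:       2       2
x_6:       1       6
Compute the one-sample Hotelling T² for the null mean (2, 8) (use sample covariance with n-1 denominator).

Step 1 — sample mean vector:
  mean(A) = (8 + 6 + 4 + 6 + 2 + 1) / 6 = 27/6 = 4.5
  mean(B) = (3 + 9 + 2 + 1 + 2 + 6) / 6 = 23/6 = 3.8333
  x̄ = (4.5, 3.8333),  deviation x̄ - mu_0 = (4.5, 3.8333) - (2, 8) = (2.5, -4.1667).

Step 2 — sample covariance matrix, S[i,j] = (1/(n-1)) · Σ_k (x_{k,i} - mean_i) · (x_{k,j} - mean_j), divisor n-1 = 5:
  S[A,A] = ((3.5)·(3.5) + (1.5)·(1.5) + (-0.5)·(-0.5) + (1.5)·(1.5) + (-2.5)·(-2.5) + (-3.5)·(-3.5)) / 5 = 35.5/5 = 7.1
  S[A,B] = ((3.5)·(-0.8333) + (1.5)·(5.1667) + (-0.5)·(-1.8333) + (1.5)·(-2.8333) + (-2.5)·(-1.8333) + (-3.5)·(2.1667)) / 5 = -1.5/5 = -0.3
  S[B,B] = ((-0.8333)·(-0.8333) + (5.1667)·(5.1667) + (-1.8333)·(-1.8333) + (-2.8333)·(-2.8333) + (-1.8333)·(-1.8333) + (2.1667)·(2.1667)) / 5 = 46.8333/5 = 9.3667
  S = [[7.1, -0.3],
 [-0.3, 9.3667]].

Step 3 — invert S. det(S) = 7.1·9.3667 - (-0.3)² = 66.4133.
  S^{-1} = (1/det) · [[d, -b], [-b, a]] = [[0.141, 0.0045],
 [0.0045, 0.1069]].

Step 4 — quadratic form (x̄ - mu_0)^T · S^{-1} · (x̄ - mu_0):
  S^{-1} · (x̄ - mu_0) = (0.3338, -0.4341),
  (x̄ - mu_0)^T · [...] = (2.5)·(0.3338) + (-4.1667)·(-0.4341) = 2.6434.

Step 5 — scale by n: T² = 6 · 2.6434 = 15.8603.

T² ≈ 15.8603


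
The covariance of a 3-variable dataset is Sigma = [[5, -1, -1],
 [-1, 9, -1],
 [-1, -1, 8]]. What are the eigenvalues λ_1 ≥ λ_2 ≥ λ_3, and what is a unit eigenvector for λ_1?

Step 1 — characteristic polynomial p(λ) = det(λI - Sigma) = λ³ - tr·λ² + c_1·λ - det, where tr = trace, c_1 = sum of the principal 2×2 minors, det = det(Sigma):
  tr = 5 + 9 + 8 = 22,
  c_1 = (5·9 - (-1)²) + (5·8 - (-1)²) + (9·8 - (-1)²) = 44 + 39 + 71 = 154,
  det = 5·(9·8 - (-1)²) - (-1)·((-1)·8 - (-1)·(-1)) + (-1)·((-1)·(-1) - 9·(-1)) = 5·(71) - (-1)·(-9) + (-1)·(10) = 336.
  So p(λ) = λ³ - 22λ² + 154λ - 336.
Step 2 — look for an integer root (rational root theorem: any rational root is an integer divisor of 336). Testing λ = 8:
  p(8) = 512 - 1408 + 1232 - 336 = 0  ✓
  Dividing out (λ - 8): p(λ) = (λ - 8)(λ² - 14λ + 42).
Step 3 — remaining eigenvalues from the quadratic λ² - 14λ + 42 = 0:
  Δ = 14² - 4·42 = 196 - 168 = 28,  λ = (14 ± √28)/2 = (14 ± 5.2915)/2 ≈ 9.6458 or 4.3542.
  Sorted: λ_1 = 9.6458,  λ_2 = 8,  λ_3 = 4.3542  (check: sum = 22 = tr ✓).

Step 4 — unit eigenvector for λ_1 ≈ 9.6458: v spans the null space of (Sigma - λ_1 I), whose rows are
  r_1 = (-4.6458, -1, -1),  r_2 = (-1, -0.6458, -1),  r_3 = (-1, -1, -1.6458).
  v is orthogonal to every row, so take v ∝ r_1 × r_2 = ((-1)·(-1) - (-1)·(-0.6458), (-1)·(-1) - (-4.6458)·(-1), (-4.6458)·(-0.6458) - (-1)·(-1)) ≈ (0.3542, -3.6458, 2).
  Let u = (0.3542, -3.6458, 2).
  ||u|| = √((0.3542)² + (-3.6458)² + (2)²) = √(17.417) ≈ 4.1734,  v_1 = u/||u|| ≈ (0.0849, -0.8736, 0.4792) (||v_1|| = 1).

λ_1 = 9.6458,  λ_2 = 8,  λ_3 = 4.3542;  v_1 ≈ (0.0849, -0.8736, 0.4792)


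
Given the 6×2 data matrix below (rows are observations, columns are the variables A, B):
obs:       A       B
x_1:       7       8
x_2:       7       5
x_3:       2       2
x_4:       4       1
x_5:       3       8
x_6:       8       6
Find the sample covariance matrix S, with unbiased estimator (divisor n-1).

Step 1 — column means:
  mean(A) = (7 + 7 + 2 + 4 + 3 + 8) / 6 = 31/6 = 5.1667
  mean(B) = (8 + 5 + 2 + 1 + 8 + 6) / 6 = 30/6 = 5

Step 2 — sample covariance S[i,j] = (1/(n-1)) · Σ_k (x_{k,i} - mean_i) · (x_{k,j} - mean_j), with n-1 = 5.
  S[A,A] = ((1.8333)·(1.8333) + (1.8333)·(1.8333) + (-3.1667)·(-3.1667) + (-1.1667)·(-1.1667) + (-2.1667)·(-2.1667) + (2.8333)·(2.8333)) / 5 = 30.8333/5 = 6.1667
  S[A,B] = ((1.8333)·(3) + (1.8333)·(0) + (-3.1667)·(-3) + (-1.1667)·(-4) + (-2.1667)·(3) + (2.8333)·(1)) / 5 = 16/5 = 3.2
  S[B,B] = ((3)·(3) + (0)·(0) + (-3)·(-3) + (-4)·(-4) + (3)·(3) + (1)·(1)) / 5 = 44/5 = 8.8

S is symmetric (S[j,i] = S[i,j]). Assembling:

S = [[6.1667, 3.2],
 [3.2, 8.8]]


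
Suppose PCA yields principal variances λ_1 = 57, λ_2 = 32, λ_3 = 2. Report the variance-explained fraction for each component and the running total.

Step 1 — total variance = trace(Sigma) = Σ λ_i = 57 + 32 + 2 = 91.

Step 2 — fraction explained by component i = λ_i / Σ λ:
  PC1: 57/91 = 0.6264
  PC2: 32/91 = 0.3516
  PC3: 2/91 = 0.022

Step 3 — cumulative fraction after k components = (λ_1 + ... + λ_k) / Σ λ:
  k = 1: 57/91 = 0.6264
  k = 2: (57 + 32)/91 = 89/91 = 0.978
  k = 3: (57 + 32 + 2)/91 = 91/91 = 1

Summary (fraction, with percent):

explained: PC1 0.6264 (62.64%), PC2 0.3516 (35.16%), PC3 0.022 (2.2%);  cumulative: 0.6264, 0.978, 1


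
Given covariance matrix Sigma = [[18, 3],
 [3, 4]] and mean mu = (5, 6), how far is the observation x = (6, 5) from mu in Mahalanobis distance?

Step 1 — centre the observation: (x - mu) = (1, -1).

Step 2 — invert Sigma. det(Sigma) = 18·4 - (3)² = 63.
  Sigma^{-1} = (1/det) · [[d, -b], [-b, a]] = [[0.0635, -0.0476],
 [-0.0476, 0.2857]].

Step 3 — form the quadratic (x - mu)^T · Sigma^{-1} · (x - mu):
  Sigma^{-1} · (x - mu) = (0.1111, -0.3333).
  (x - mu)^T · [Sigma^{-1} · (x - mu)] = (1)·(0.1111) + (-1)·(-0.3333) = 0.4444.

Step 4 — take square root: d = √(0.4444) ≈ 0.6667.

d(x, mu) = √(0.4444) ≈ 0.6667


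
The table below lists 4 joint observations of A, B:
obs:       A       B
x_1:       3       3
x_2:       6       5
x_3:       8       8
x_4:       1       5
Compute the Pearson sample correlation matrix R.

Step 1 — column means:
  mean(A) = (3 + 6 + 8 + 1) / 4 = 18/4 = 4.5
  mean(B) = (3 + 5 + 8 + 5) / 4 = 21/4 = 5.25

Step 2 — sample variances and covariances s[i,j] = (1/(n-1)) · Σ_k (x_{k,i} - mean_i) · (x_{k,j} - mean_j), with n-1 = 3:
  s[A,A] = ((-1.5)·(-1.5) + (1.5)·(1.5) + (3.5)·(3.5) + (-3.5)·(-3.5)) / 3 = 29/3 = 9.6667
  s[A,B] = ((-1.5)·(-2.25) + (1.5)·(-0.25) + (3.5)·(2.75) + (-3.5)·(-0.25)) / 3 = 13.5/3 = 4.5
  s[B,B] = ((-2.25)·(-2.25) + (-0.25)·(-0.25) + (2.75)·(2.75) + (-0.25)·(-0.25)) / 3 = 12.75/3 = 4.25
  Sample standard deviations s_i = √(s[i,i]):
  s(A) = √(9.6667) = 3.1091
  s(B) = √(4.25) = 2.0616

Step 3 — r_{ij} = s_{ij} / (s_i · s_j):
  r[A,A] = 1 (diagonal).
  r[A,B] = 4.5 / (3.1091 · 2.0616) = 4.5 / 6.4096 = 0.7021
  r[B,B] = 1 (diagonal).

R is symmetric with unit diagonal. Assembling:

R = [[1, 0.7021],
 [0.7021, 1]]


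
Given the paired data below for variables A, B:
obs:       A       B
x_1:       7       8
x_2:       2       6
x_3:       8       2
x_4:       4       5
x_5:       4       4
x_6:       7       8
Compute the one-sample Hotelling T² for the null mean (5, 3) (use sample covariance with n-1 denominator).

Step 1 — sample mean vector:
  mean(A) = (7 + 2 + 8 + 4 + 4 + 7) / 6 = 32/6 = 5.3333
  mean(B) = (8 + 6 + 2 + 5 + 4 + 8) / 6 = 33/6 = 5.5
  x̄ = (5.3333, 5.5),  deviation x̄ - mu_0 = (5.3333, 5.5) - (5, 3) = (0.3333, 2.5).

Step 2 — sample covariance matrix, S[i,j] = (1/(n-1)) · Σ_k (x_{k,i} - mean_i) · (x_{k,j} - mean_j), divisor n-1 = 5:
  S[A,A] = ((1.6667)·(1.6667) + (-3.3333)·(-3.3333) + (2.6667)·(2.6667) + (-1.3333)·(-1.3333) + (-1.3333)·(-1.3333) + (1.6667)·(1.6667)) / 5 = 27.3333/5 = 5.4667
  S[A,B] = ((1.6667)·(2.5) + (-3.3333)·(0.5) + (2.6667)·(-3.5) + (-1.3333)·(-0.5) + (-1.3333)·(-1.5) + (1.6667)·(2.5)) / 5 = 0/5 = 0
  S[B,B] = ((2.5)·(2.5) + (0.5)·(0.5) + (-3.5)·(-3.5) + (-0.5)·(-0.5) + (-1.5)·(-1.5) + (2.5)·(2.5)) / 5 = 27.5/5 = 5.5
  S = [[5.4667, 0],
 [0, 5.5]].

Step 3 — invert S. det(S) = 5.4667·5.5 - (0)² = 30.0667.
  S^{-1} = (1/det) · [[d, -b], [-b, a]] = [[0.1829, 0],
 [0, 0.1818]].

Step 4 — quadratic form (x̄ - mu_0)^T · S^{-1} · (x̄ - mu_0):
  S^{-1} · (x̄ - mu_0) = (0.061, 0.4545),
  (x̄ - mu_0)^T · [...] = (0.3333)·(0.061) + (2.5)·(0.4545) = 1.1567.

Step 5 — scale by n: T² = 6 · 1.1567 = 6.9401.

T² ≈ 6.9401


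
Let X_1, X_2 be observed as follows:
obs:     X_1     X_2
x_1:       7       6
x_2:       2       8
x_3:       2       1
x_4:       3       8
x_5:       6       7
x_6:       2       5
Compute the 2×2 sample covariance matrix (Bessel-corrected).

Step 1 — column means:
  mean(X_1) = (7 + 2 + 2 + 3 + 6 + 2) / 6 = 22/6 = 3.6667
  mean(X_2) = (6 + 8 + 1 + 8 + 7 + 5) / 6 = 35/6 = 5.8333

Step 2 — sample covariance S[i,j] = (1/(n-1)) · Σ_k (x_{k,i} - mean_i) · (x_{k,j} - mean_j), with n-1 = 5.
  S[X_1,X_1] = ((3.3333)·(3.3333) + (-1.6667)·(-1.6667) + (-1.6667)·(-1.6667) + (-0.6667)·(-0.6667) + (2.3333)·(2.3333) + (-1.6667)·(-1.6667)) / 5 = 25.3333/5 = 5.0667
  S[X_1,X_2] = ((3.3333)·(0.1667) + (-1.6667)·(2.1667) + (-1.6667)·(-4.8333) + (-0.6667)·(2.1667) + (2.3333)·(1.1667) + (-1.6667)·(-0.8333)) / 5 = 7.6667/5 = 1.5333
  S[X_2,X_2] = ((0.1667)·(0.1667) + (2.1667)·(2.1667) + (-4.8333)·(-4.8333) + (2.1667)·(2.1667) + (1.1667)·(1.1667) + (-0.8333)·(-0.8333)) / 5 = 34.8333/5 = 6.9667

S is symmetric (S[j,i] = S[i,j]). Assembling:

S = [[5.0667, 1.5333],
 [1.5333, 6.9667]]


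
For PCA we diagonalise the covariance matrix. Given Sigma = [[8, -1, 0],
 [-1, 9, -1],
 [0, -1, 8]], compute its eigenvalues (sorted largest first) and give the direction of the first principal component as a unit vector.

Step 1 — characteristic polynomial p(λ) = det(λI - Sigma) = λ³ - tr·λ² + c_1·λ - det, where tr = trace, c_1 = sum of the principal 2×2 minors, det = det(Sigma):
  tr = 8 + 9 + 8 = 25,
  c_1 = (8·9 - (-1)²) + (8·8 - (0)²) + (9·8 - (-1)²) = 71 + 64 + 71 = 206,
  det = 8·(9·8 - (-1)²) - (-1)·((-1)·8 - (-1)·(0)) + (0)·((-1)·(-1) - 9·(0)) = 8·(71) - (-1)·(-8) + (0)·(1) = 560.
  So p(λ) = λ³ - 25λ² + 206λ - 560.
Step 2 — look for an integer root (rational root theorem: any rational root is an integer divisor of 560). Testing λ = 7:
  p(7) = 343 - 1225 + 1442 - 560 = 0  ✓
  Dividing out (λ - 7): p(λ) = (λ - 7)(λ² - 18λ + 80).
Step 3 — remaining eigenvalues from the quadratic λ² - 18λ + 80 = 0:
  Δ = 18² - 4·80 = 324 - 320 = 4,  λ = (18 ± √4)/2 = (18 ± 2)/2 = 10 or 8.
  Sorted: λ_1 = 10,  λ_2 = 8,  λ_3 = 7  (check: sum = 25 = tr ✓).

Step 4 — unit eigenvector for λ_1 = 10: v spans the null space of (Sigma - λ_1 I), whose rows are
  r_1 = (-2, -1, 0),  r_2 = (-1, -1, -1),  r_3 = (0, -1, -2).
  v is orthogonal to every row, so take v ∝ r_1 × r_2 = ((-1)·(-1) - (0)·(-1), (0)·(-1) - (-2)·(-1), (-2)·(-1) - (-1)·(-1)) = (1, -2, 1).
  Let u = (1, -2, 1).
  ||u|| = √((1)² + (-2)² + (1)²) = √(6) ≈ 2.4495,  v_1 = u/||u|| ≈ (0.4082, -0.8165, 0.4082) (||v_1|| = 1).

λ_1 = 10,  λ_2 = 8,  λ_3 = 7;  v_1 ≈ (0.4082, -0.8165, 0.4082)


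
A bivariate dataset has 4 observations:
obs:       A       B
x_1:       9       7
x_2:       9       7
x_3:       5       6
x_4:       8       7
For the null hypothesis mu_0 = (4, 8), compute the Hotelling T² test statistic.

Step 1 — sample mean vector:
  mean(A) = (9 + 9 + 5 + 8) / 4 = 31/4 = 7.75
  mean(B) = (7 + 7 + 6 + 7) / 4 = 27/4 = 6.75
  x̄ = (7.75, 6.75),  deviation x̄ - mu_0 = (7.75, 6.75) - (4, 8) = (3.75, -1.25).

Step 2 — sample covariance matrix, S[i,j] = (1/(n-1)) · Σ_k (x_{k,i} - mean_i) · (x_{k,j} - mean_j), divisor n-1 = 3:
  S[A,A] = ((1.25)·(1.25) + (1.25)·(1.25) + (-2.75)·(-2.75) + (0.25)·(0.25)) / 3 = 10.75/3 = 3.5833
  S[A,B] = ((1.25)·(0.25) + (1.25)·(0.25) + (-2.75)·(-0.75) + (0.25)·(0.25)) / 3 = 2.75/3 = 0.9167
  S[B,B] = ((0.25)·(0.25) + (0.25)·(0.25) + (-0.75)·(-0.75) + (0.25)·(0.25)) / 3 = 0.75/3 = 0.25
  S = [[3.5833, 0.9167],
 [0.9167, 0.25]].

Step 3 — invert S. det(S) = 3.5833·0.25 - (0.9167)² = 0.0556.
  S^{-1} = (1/det) · [[d, -b], [-b, a]] = [[4.5, -16.5],
 [-16.5, 64.5]].

Step 4 — quadratic form (x̄ - mu_0)^T · S^{-1} · (x̄ - mu_0):
  S^{-1} · (x̄ - mu_0) = (37.5, -142.5),
  (x̄ - mu_0)^T · [...] = (3.75)·(37.5) + (-1.25)·(-142.5) = 318.75.

Step 5 — scale by n: T² = 4 · 318.75 = 1275.

T² ≈ 1275


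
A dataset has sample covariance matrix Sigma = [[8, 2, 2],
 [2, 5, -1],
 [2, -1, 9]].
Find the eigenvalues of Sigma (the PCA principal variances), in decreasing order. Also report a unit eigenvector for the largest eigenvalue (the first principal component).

Step 1 — characteristic polynomial p(λ) = det(λI - Sigma) = λ³ - tr·λ² + c_1·λ - det, where tr = trace, c_1 = sum of the principal 2×2 minors, det = det(Sigma):
  tr = 8 + 5 + 9 = 22,
  c_1 = (8·5 - (2)²) + (8·9 - (2)²) + (5·9 - (-1)²) = 36 + 68 + 44 = 148,
  det = 8·(5·9 - (-1)²) - (2)·((2)·9 - (-1)·(2)) + (2)·((2)·(-1) - 5·(2)) = 8·(44) - (2)·(20) + (2)·(-12) = 288.
  So p(λ) = λ³ - 22λ² + 148λ - 288.
Step 2 — look for an integer root (rational root theorem: any rational root is an integer divisor of 288). Testing λ = 8:
  p(8) = 512 - 1408 + 1184 - 288 = 0  ✓
  Dividing out (λ - 8): p(λ) = (λ - 8)(λ² - 14λ + 36).
Step 3 — remaining eigenvalues from the quadratic λ² - 14λ + 36 = 0:
  Δ = 14² - 4·36 = 196 - 144 = 52,  λ = (14 ± √52)/2 = (14 ± 7.2111)/2 ≈ 10.6056 or 3.3944.
  Sorted: λ_1 = 10.6056,  λ_2 = 8,  λ_3 = 3.3944  (check: sum = 22 = tr ✓).

Step 4 — unit eigenvector for λ_1 ≈ 10.6056: v spans the null space of (Sigma - λ_1 I), whose rows are
  r_1 = (-2.6056, 2, 2),  r_2 = (2, -5.6056, -1),  r_3 = (2, -1, -1.6056).
  v is orthogonal to every row, so take v ∝ r_1 × r_2 = ((2)·(-1) - (2)·(-5.6056), (2)·(2) - (-2.6056)·(-1), (-2.6056)·(-5.6056) - (2)·(2)) ≈ (9.2111, 1.3944, 10.6056).
  Let u = (9.2111, 1.3944, 10.6056).
  ||u|| = √((9.2111)² + (1.3944)² + (10.6056)²) = √(199.2666) ≈ 14.1162,  v_1 = u/||u|| ≈ (0.6525, 0.0988, 0.7513) (||v_1|| = 1).

λ_1 = 10.6056,  λ_2 = 8,  λ_3 = 3.3944;  v_1 ≈ (0.6525, 0.0988, 0.7513)


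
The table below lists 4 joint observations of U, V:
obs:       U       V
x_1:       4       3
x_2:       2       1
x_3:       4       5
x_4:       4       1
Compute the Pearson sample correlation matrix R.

Step 1 — column means:
  mean(U) = (4 + 2 + 4 + 4) / 4 = 14/4 = 3.5
  mean(V) = (3 + 1 + 5 + 1) / 4 = 10/4 = 2.5

Step 2 — sample variances and covariances s[i,j] = (1/(n-1)) · Σ_k (x_{k,i} - mean_i) · (x_{k,j} - mean_j), with n-1 = 3:
  s[U,U] = ((0.5)·(0.5) + (-1.5)·(-1.5) + (0.5)·(0.5) + (0.5)·(0.5)) / 3 = 3/3 = 1
  s[U,V] = ((0.5)·(0.5) + (-1.5)·(-1.5) + (0.5)·(2.5) + (0.5)·(-1.5)) / 3 = 3/3 = 1
  s[V,V] = ((0.5)·(0.5) + (-1.5)·(-1.5) + (2.5)·(2.5) + (-1.5)·(-1.5)) / 3 = 11/3 = 3.6667
  Sample standard deviations s_i = √(s[i,i]):
  s(U) = √(1) = 1
  s(V) = √(3.6667) = 1.9149

Step 3 — r_{ij} = s_{ij} / (s_i · s_j):
  r[U,U] = 1 (diagonal).
  r[U,V] = 1 / (1 · 1.9149) = 1 / 1.9149 = 0.5222
  r[V,V] = 1 (diagonal).

R is symmetric with unit diagonal. Assembling:

R = [[1, 0.5222],
 [0.5222, 1]]


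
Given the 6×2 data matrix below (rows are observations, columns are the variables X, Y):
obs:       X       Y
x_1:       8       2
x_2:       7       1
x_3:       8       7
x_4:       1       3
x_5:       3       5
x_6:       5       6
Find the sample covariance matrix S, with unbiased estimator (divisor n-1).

Step 1 — column means:
  mean(X) = (8 + 7 + 8 + 1 + 3 + 5) / 6 = 32/6 = 5.3333
  mean(Y) = (2 + 1 + 7 + 3 + 5 + 6) / 6 = 24/6 = 4

Step 2 — sample covariance S[i,j] = (1/(n-1)) · Σ_k (x_{k,i} - mean_i) · (x_{k,j} - mean_j), with n-1 = 5.
  S[X,X] = ((2.6667)·(2.6667) + (1.6667)·(1.6667) + (2.6667)·(2.6667) + (-4.3333)·(-4.3333) + (-2.3333)·(-2.3333) + (-0.3333)·(-0.3333)) / 5 = 41.3333/5 = 8.2667
  S[X,Y] = ((2.6667)·(-2) + (1.6667)·(-3) + (2.6667)·(3) + (-4.3333)·(-1) + (-2.3333)·(1) + (-0.3333)·(2)) / 5 = -1/5 = -0.2
  S[Y,Y] = ((-2)·(-2) + (-3)·(-3) + (3)·(3) + (-1)·(-1) + (1)·(1) + (2)·(2)) / 5 = 28/5 = 5.6

S is symmetric (S[j,i] = S[i,j]). Assembling:

S = [[8.2667, -0.2],
 [-0.2, 5.6]]


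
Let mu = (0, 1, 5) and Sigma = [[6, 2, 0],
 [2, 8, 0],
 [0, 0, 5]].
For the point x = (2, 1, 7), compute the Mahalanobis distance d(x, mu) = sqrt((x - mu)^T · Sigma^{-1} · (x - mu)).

Step 1 — centre the observation: (x - mu) = (2, 0, 2).

Step 2 — invert Sigma (cofactor / det for 3×3, or solve directly):
  Sigma^{-1} = [[0.1818, -0.0455, 0],
 [-0.0455, 0.1364, 0],
 [0, 0, 0.2]].

Step 3 — form the quadratic (x - mu)^T · Sigma^{-1} · (x - mu):
  Sigma^{-1} · (x - mu) = (0.3636, -0.0909, 0.4).
  (x - mu)^T · [Sigma^{-1} · (x - mu)] = (2)·(0.3636) + (0)·(-0.0909) + (2)·(0.4) = 1.5273.

Step 4 — take square root: d = √(1.5273) ≈ 1.2358.

d(x, mu) = √(1.5273) ≈ 1.2358


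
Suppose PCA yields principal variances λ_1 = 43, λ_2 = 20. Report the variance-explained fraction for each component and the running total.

Step 1 — total variance = trace(Sigma) = Σ λ_i = 43 + 20 = 63.

Step 2 — fraction explained by component i = λ_i / Σ λ:
  PC1: 43/63 = 0.6825
  PC2: 20/63 = 0.3175

Step 3 — cumulative fraction after k components = (λ_1 + ... + λ_k) / Σ λ:
  k = 1: 43/63 = 0.6825
  k = 2: (43 + 20)/63 = 63/63 = 1

Summary (fraction, with percent):

explained: PC1 0.6825 (68.25%), PC2 0.3175 (31.75%);  cumulative: 0.6825, 1


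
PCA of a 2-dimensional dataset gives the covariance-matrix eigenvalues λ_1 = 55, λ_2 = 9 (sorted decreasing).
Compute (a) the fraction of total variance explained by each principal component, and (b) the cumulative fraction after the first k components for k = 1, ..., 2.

Step 1 — total variance = trace(Sigma) = Σ λ_i = 55 + 9 = 64.

Step 2 — fraction explained by component i = λ_i / Σ λ:
  PC1: 55/64 = 0.8594
  PC2: 9/64 = 0.1406

Step 3 — cumulative fraction after k components = (λ_1 + ... + λ_k) / Σ λ:
  k = 1: 55/64 = 0.8594
  k = 2: (55 + 9)/64 = 64/64 = 1

Summary (fraction, with percent):

explained: PC1 0.8594 (85.94%), PC2 0.1406 (14.06%);  cumulative: 0.8594, 1


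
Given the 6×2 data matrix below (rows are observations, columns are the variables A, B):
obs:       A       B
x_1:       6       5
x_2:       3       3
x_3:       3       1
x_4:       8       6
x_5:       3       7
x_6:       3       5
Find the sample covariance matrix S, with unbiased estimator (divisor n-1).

Step 1 — column means:
  mean(A) = (6 + 3 + 3 + 8 + 3 + 3) / 6 = 26/6 = 4.3333
  mean(B) = (5 + 3 + 1 + 6 + 7 + 5) / 6 = 27/6 = 4.5

Step 2 — sample covariance S[i,j] = (1/(n-1)) · Σ_k (x_{k,i} - mean_i) · (x_{k,j} - mean_j), with n-1 = 5.
  S[A,A] = ((1.6667)·(1.6667) + (-1.3333)·(-1.3333) + (-1.3333)·(-1.3333) + (3.6667)·(3.6667) + (-1.3333)·(-1.3333) + (-1.3333)·(-1.3333)) / 5 = 23.3333/5 = 4.6667
  S[A,B] = ((1.6667)·(0.5) + (-1.3333)·(-1.5) + (-1.3333)·(-3.5) + (3.6667)·(1.5) + (-1.3333)·(2.5) + (-1.3333)·(0.5)) / 5 = 9/5 = 1.8
  S[B,B] = ((0.5)·(0.5) + (-1.5)·(-1.5) + (-3.5)·(-3.5) + (1.5)·(1.5) + (2.5)·(2.5) + (0.5)·(0.5)) / 5 = 23.5/5 = 4.7

S is symmetric (S[j,i] = S[i,j]). Assembling:

S = [[4.6667, 1.8],
 [1.8, 4.7]]


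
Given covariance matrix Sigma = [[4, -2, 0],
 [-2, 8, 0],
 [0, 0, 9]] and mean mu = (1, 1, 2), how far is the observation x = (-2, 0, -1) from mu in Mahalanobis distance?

Step 1 — centre the observation: (x - mu) = (-3, -1, -3).

Step 2 — invert Sigma (cofactor / det for 3×3, or solve directly):
  Sigma^{-1} = [[0.2857, 0.0714, 0],
 [0.0714, 0.1429, 0],
 [0, 0, 0.1111]].

Step 3 — form the quadratic (x - mu)^T · Sigma^{-1} · (x - mu):
  Sigma^{-1} · (x - mu) = (-0.9286, -0.3571, -0.3333).
  (x - mu)^T · [Sigma^{-1} · (x - mu)] = (-3)·(-0.9286) + (-1)·(-0.3571) + (-3)·(-0.3333) = 4.1429.

Step 4 — take square root: d = √(4.1429) ≈ 2.0354.

d(x, mu) = √(4.1429) ≈ 2.0354


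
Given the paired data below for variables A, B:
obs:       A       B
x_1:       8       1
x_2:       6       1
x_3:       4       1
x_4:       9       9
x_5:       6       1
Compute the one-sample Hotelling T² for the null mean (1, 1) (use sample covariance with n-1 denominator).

Step 1 — sample mean vector:
  mean(A) = (8 + 6 + 4 + 9 + 6) / 5 = 33/5 = 6.6
  mean(B) = (1 + 1 + 1 + 9 + 1) / 5 = 13/5 = 2.6
  x̄ = (6.6, 2.6),  deviation x̄ - mu_0 = (6.6, 2.6) - (1, 1) = (5.6, 1.6).

Step 2 — sample covariance matrix, S[i,j] = (1/(n-1)) · Σ_k (x_{k,i} - mean_i) · (x_{k,j} - mean_j), divisor n-1 = 4:
  S[A,A] = ((1.4)·(1.4) + (-0.6)·(-0.6) + (-2.6)·(-2.6) + (2.4)·(2.4) + (-0.6)·(-0.6)) / 4 = 15.2/4 = 3.8
  S[A,B] = ((1.4)·(-1.6) + (-0.6)·(-1.6) + (-2.6)·(-1.6) + (2.4)·(6.4) + (-0.6)·(-1.6)) / 4 = 19.2/4 = 4.8
  S[B,B] = ((-1.6)·(-1.6) + (-1.6)·(-1.6) + (-1.6)·(-1.6) + (6.4)·(6.4) + (-1.6)·(-1.6)) / 4 = 51.2/4 = 12.8
  S = [[3.8, 4.8],
 [4.8, 12.8]].

Step 3 — invert S. det(S) = 3.8·12.8 - (4.8)² = 25.6.
  S^{-1} = (1/det) · [[d, -b], [-b, a]] = [[0.5, -0.1875],
 [-0.1875, 0.1484]].

Step 4 — quadratic form (x̄ - mu_0)^T · S^{-1} · (x̄ - mu_0):
  S^{-1} · (x̄ - mu_0) = (2.5, -0.8125),
  (x̄ - mu_0)^T · [...] = (5.6)·(2.5) + (1.6)·(-0.8125) = 12.7.

Step 5 — scale by n: T² = 5 · 12.7 = 63.5.

T² ≈ 63.5


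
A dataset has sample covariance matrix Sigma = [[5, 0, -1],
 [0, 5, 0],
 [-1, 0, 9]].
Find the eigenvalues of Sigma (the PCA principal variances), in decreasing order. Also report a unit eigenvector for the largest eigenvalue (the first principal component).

Step 1 — characteristic polynomial p(λ) = det(λI - Sigma) = λ³ - tr·λ² + c_1·λ - det, where tr = trace, c_1 = sum of the principal 2×2 minors, det = det(Sigma):
  tr = 5 + 5 + 9 = 19,
  c_1 = (5·5 - (0)²) + (5·9 - (-1)²) + (5·9 - (0)²) = 25 + 44 + 45 = 114,
  det = 5·(5·9 - (0)²) - (0)·((0)·9 - (0)·(-1)) + (-1)·((0)·(0) - 5·(-1)) = 5·(45) - (0)·(0) + (-1)·(5) = 220.
  So p(λ) = λ³ - 19λ² + 114λ - 220.
Step 2 — look for an integer root (rational root theorem: any rational root is an integer divisor of 220). Testing λ = 5:
  p(5) = 125 - 475 + 570 - 220 = 0  ✓
  Dividing out (λ - 5): p(λ) = (λ - 5)(λ² - 14λ + 44).
Step 3 — remaining eigenvalues from the quadratic λ² - 14λ + 44 = 0:
  Δ = 14² - 4·44 = 196 - 176 = 20,  λ = (14 ± √20)/2 = (14 ± 4.4721)/2 ≈ 9.2361 or 4.7639.
  Sorted: λ_1 = 9.2361,  λ_2 = 5,  λ_3 = 4.7639  (check: sum = 19 = tr ✓).

Step 4 — unit eigenvector for λ_1 ≈ 9.2361: v spans the null space of (Sigma - λ_1 I), whose rows are
  r_1 = (-4.2361, 0, -1),  r_2 = (0, -4.2361, 0),  r_3 = (-1, 0, -0.2361).
  v is orthogonal to every row, so take v ∝ r_1 × r_2 = ((0)·(0) - (-1)·(-4.2361), (-1)·(0) - (-4.2361)·(0), (-4.2361)·(-4.2361) - (0)·(0)) ≈ (-4.2361, 0, 17.9443).
  Rescale (multiply by -1 so the first nonzero entry is positive): u = (4.2361, 0, -17.9443).
  ||u|| = √((4.2361)² + (0)² + (-17.9443)²) = √(339.9412) ≈ 18.4375,  v_1 = u/||u|| ≈ (0.2298, 0, -0.9732) (||v_1|| = 1).

λ_1 = 9.2361,  λ_2 = 5,  λ_3 = 4.7639;  v_1 ≈ (0.2298, 0, -0.9732)


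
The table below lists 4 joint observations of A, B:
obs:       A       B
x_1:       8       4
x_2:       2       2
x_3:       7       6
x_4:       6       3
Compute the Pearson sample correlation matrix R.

Step 1 — column means:
  mean(A) = (8 + 2 + 7 + 6) / 4 = 23/4 = 5.75
  mean(B) = (4 + 2 + 6 + 3) / 4 = 15/4 = 3.75

Step 2 — sample variances and covariances s[i,j] = (1/(n-1)) · Σ_k (x_{k,i} - mean_i) · (x_{k,j} - mean_j), with n-1 = 3:
  s[A,A] = ((2.25)·(2.25) + (-3.75)·(-3.75) + (1.25)·(1.25) + (0.25)·(0.25)) / 3 = 20.75/3 = 6.9167
  s[A,B] = ((2.25)·(0.25) + (-3.75)·(-1.75) + (1.25)·(2.25) + (0.25)·(-0.75)) / 3 = 9.75/3 = 3.25
  s[B,B] = ((0.25)·(0.25) + (-1.75)·(-1.75) + (2.25)·(2.25) + (-0.75)·(-0.75)) / 3 = 8.75/3 = 2.9167
  Sample standard deviations s_i = √(s[i,i]):
  s(A) = √(6.9167) = 2.63
  s(B) = √(2.9167) = 1.7078

Step 3 — r_{ij} = s_{ij} / (s_i · s_j):
  r[A,A] = 1 (diagonal).
  r[A,B] = 3.25 / (2.63 · 1.7078) = 3.25 / 4.4915 = 0.7236
  r[B,B] = 1 (diagonal).

R is symmetric with unit diagonal. Assembling:

R = [[1, 0.7236],
 [0.7236, 1]]


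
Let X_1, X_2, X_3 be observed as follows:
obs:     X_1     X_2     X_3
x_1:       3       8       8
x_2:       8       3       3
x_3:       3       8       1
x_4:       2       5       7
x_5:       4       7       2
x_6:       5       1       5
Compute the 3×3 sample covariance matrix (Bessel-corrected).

Step 1 — column means:
  mean(X_1) = (3 + 8 + 3 + 2 + 4 + 5) / 6 = 25/6 = 4.1667
  mean(X_2) = (8 + 3 + 8 + 5 + 7 + 1) / 6 = 32/6 = 5.3333
  mean(X_3) = (8 + 3 + 1 + 7 + 2 + 5) / 6 = 26/6 = 4.3333

Step 2 — sample covariance S[i,j] = (1/(n-1)) · Σ_k (x_{k,i} - mean_i) · (x_{k,j} - mean_j), with n-1 = 5.
  S[X_1,X_1] = ((-1.1667)·(-1.1667) + (3.8333)·(3.8333) + (-1.1667)·(-1.1667) + (-2.1667)·(-2.1667) + (-0.1667)·(-0.1667) + (0.8333)·(0.8333)) / 5 = 22.8333/5 = 4.5667
  S[X_1,X_2] = ((-1.1667)·(2.6667) + (3.8333)·(-2.3333) + (-1.1667)·(2.6667) + (-2.1667)·(-0.3333) + (-0.1667)·(1.6667) + (0.8333)·(-4.3333)) / 5 = -18.3333/5 = -3.6667
  S[X_1,X_3] = ((-1.1667)·(3.6667) + (3.8333)·(-1.3333) + (-1.1667)·(-3.3333) + (-2.1667)·(2.6667) + (-0.1667)·(-2.3333) + (0.8333)·(0.6667)) / 5 = -10.3333/5 = -2.0667
  S[X_2,X_2] = ((2.6667)·(2.6667) + (-2.3333)·(-2.3333) + (2.6667)·(2.6667) + (-0.3333)·(-0.3333) + (1.6667)·(1.6667) + (-4.3333)·(-4.3333)) / 5 = 41.3333/5 = 8.2667
  S[X_2,X_3] = ((2.6667)·(3.6667) + (-2.3333)·(-1.3333) + (2.6667)·(-3.3333) + (-0.3333)·(2.6667) + (1.6667)·(-2.3333) + (-4.3333)·(0.6667)) / 5 = -3.6667/5 = -0.7333
  S[X_3,X_3] = ((3.6667)·(3.6667) + (-1.3333)·(-1.3333) + (-3.3333)·(-3.3333) + (2.6667)·(2.6667) + (-2.3333)·(-2.3333) + (0.6667)·(0.6667)) / 5 = 39.3333/5 = 7.8667

S is symmetric (S[j,i] = S[i,j]). Assembling:

S = [[4.5667, -3.6667, -2.0667],
 [-3.6667, 8.2667, -0.7333],
 [-2.0667, -0.7333, 7.8667]]


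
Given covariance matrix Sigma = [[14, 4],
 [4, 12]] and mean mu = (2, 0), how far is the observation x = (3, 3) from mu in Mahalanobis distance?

Step 1 — centre the observation: (x - mu) = (1, 3).

Step 2 — invert Sigma. det(Sigma) = 14·12 - (4)² = 152.
  Sigma^{-1} = (1/det) · [[d, -b], [-b, a]] = [[0.0789, -0.0263],
 [-0.0263, 0.0921]].

Step 3 — form the quadratic (x - mu)^T · Sigma^{-1} · (x - mu):
  Sigma^{-1} · (x - mu) = (0, 0.25).
  (x - mu)^T · [Sigma^{-1} · (x - mu)] = (1)·(0) + (3)·(0.25) = 0.75.

Step 4 — take square root: d = √(0.75) ≈ 0.866.

d(x, mu) = √(0.75) ≈ 0.866


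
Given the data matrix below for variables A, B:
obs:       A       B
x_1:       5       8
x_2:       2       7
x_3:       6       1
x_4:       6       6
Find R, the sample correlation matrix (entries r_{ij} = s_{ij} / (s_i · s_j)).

Step 1 — column means:
  mean(A) = (5 + 2 + 6 + 6) / 4 = 19/4 = 4.75
  mean(B) = (8 + 7 + 1 + 6) / 4 = 22/4 = 5.5

Step 2 — sample variances and covariances s[i,j] = (1/(n-1)) · Σ_k (x_{k,i} - mean_i) · (x_{k,j} - mean_j), with n-1 = 3:
  s[A,A] = ((0.25)·(0.25) + (-2.75)·(-2.75) + (1.25)·(1.25) + (1.25)·(1.25)) / 3 = 10.75/3 = 3.5833
  s[A,B] = ((0.25)·(2.5) + (-2.75)·(1.5) + (1.25)·(-4.5) + (1.25)·(0.5)) / 3 = -8.5/3 = -2.8333
  s[B,B] = ((2.5)·(2.5) + (1.5)·(1.5) + (-4.5)·(-4.5) + (0.5)·(0.5)) / 3 = 29/3 = 9.6667
  Sample standard deviations s_i = √(s[i,i]):
  s(A) = √(3.5833) = 1.893
  s(B) = √(9.6667) = 3.1091

Step 3 — r_{ij} = s_{ij} / (s_i · s_j):
  r[A,A] = 1 (diagonal).
  r[A,B] = -2.8333 / (1.893 · 3.1091) = -2.8333 / 5.8855 = -0.4814
  r[B,B] = 1 (diagonal).

R is symmetric with unit diagonal. Assembling:

R = [[1, -0.4814],
 [-0.4814, 1]]
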